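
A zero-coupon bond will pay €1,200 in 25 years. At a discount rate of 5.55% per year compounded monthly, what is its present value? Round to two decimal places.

Periodic rate = 5.55%/12 = 0.004625; 300 periods.
P = 1,200/(1 + 0.004625)^300 ≈ 1,200/3.992035556 ≈ 300.5985.

€300.60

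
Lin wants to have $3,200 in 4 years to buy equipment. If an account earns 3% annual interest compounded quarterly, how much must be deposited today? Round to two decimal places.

Periodic rate = 3%/4 = 0.0075; 16 periods.
P = 3,200/(1 + 0.0075)^16 ≈ 3,200/1.126992114 ≈ 2,839.4165.

$2,839.42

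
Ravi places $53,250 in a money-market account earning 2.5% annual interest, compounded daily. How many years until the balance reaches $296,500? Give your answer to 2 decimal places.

68.68 years

We need (1 + 0.0000684932)^(365t) = 5.5681, so 365t = ln 5.5681 / ln 1.000068 ≈ 25069.7800.
t ≈ 25069.7800/365 = 68.6843 years.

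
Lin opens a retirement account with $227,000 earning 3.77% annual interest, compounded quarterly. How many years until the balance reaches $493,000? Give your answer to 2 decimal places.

We need (1 + 0.009425)^(4t) = 2.1718, so 4t = ln 2.1718 / ln 1.009425 ≈ 82.6746.
t ≈ 82.6746/4 = 20.6687 years.

20.67 years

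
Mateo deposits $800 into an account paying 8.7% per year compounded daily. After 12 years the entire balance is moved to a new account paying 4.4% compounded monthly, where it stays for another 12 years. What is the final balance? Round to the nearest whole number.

Phase 1: 800·(1 + 0.087/365)^4380 ≈ 2,272.1626.
Phase 2: 2,272.1626·(1 + 0.044/12)^144 ≈ 3,848.8192.

$3,849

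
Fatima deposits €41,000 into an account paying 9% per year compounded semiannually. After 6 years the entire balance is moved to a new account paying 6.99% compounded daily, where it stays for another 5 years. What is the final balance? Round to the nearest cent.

Phase 1: 41,000·(1 + 0.045)^12 ≈ 69,531.1387.
Phase 2: 69,531.1387·(1 + 0.0699/365)^1825 ≈ 98,616.7603.

€98,616.76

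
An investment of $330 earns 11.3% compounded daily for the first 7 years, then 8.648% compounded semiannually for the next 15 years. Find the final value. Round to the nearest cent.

After 7 years at 11.3%: 330 × 2.205330938 ≈ 727.7592.
Then 15 years at 8.648%: 727.7592 × 3.560630552 ≈ 2,591.2817.

$2,591.28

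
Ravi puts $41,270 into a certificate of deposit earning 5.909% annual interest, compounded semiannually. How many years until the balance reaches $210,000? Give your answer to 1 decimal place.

27.9 years

We need (1 + 0.029545)^(2t) = 5.0884, so 2t = ln 5.0884 / ln 1.029545 ≈ 55.8771.
t ≈ 55.8771/2 = 27.9386 years.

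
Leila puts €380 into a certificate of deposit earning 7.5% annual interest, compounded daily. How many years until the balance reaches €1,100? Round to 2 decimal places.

(1 + 0.000205479)^(365t) = 1,100/380 = 2.8947.
365t·ln(1 + 0.000205479) = ln(2.8947); 365t = 1.0629/0.000205458 ≈ 5173.2832.
t ≈ 14.1734 years.

14.17 years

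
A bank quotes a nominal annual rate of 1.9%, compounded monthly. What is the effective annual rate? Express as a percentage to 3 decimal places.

1.917%

EAR = (1 + 1.9%/12)^12 − 1 = (1 + 0.00158333)^12 − 1.
(1 + 0.00158333)^12 ≈ 1.019166, so EAR ≈ 1.91663%.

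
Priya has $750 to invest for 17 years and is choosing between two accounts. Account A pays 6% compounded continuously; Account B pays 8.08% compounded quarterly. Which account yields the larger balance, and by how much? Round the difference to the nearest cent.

Account B, by $841.99

Account A growth factor: e^(0.06·17) = e^1.02 ≈ 2.773194764; balance ≈ 2,079.8961.
Account B growth factor: (1 + 0.0202)^68 ≈ 3.895845319; balance ≈ 2,921.8840.
Account B is larger by 841.9879.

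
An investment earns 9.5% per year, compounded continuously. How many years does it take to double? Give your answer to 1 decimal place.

7.3 years

e^(0.095t) = 2, so 0.095t = ln 2 ≈ 0.69315.
t ≈ 0.69315/0.095 ≈ 7.2963.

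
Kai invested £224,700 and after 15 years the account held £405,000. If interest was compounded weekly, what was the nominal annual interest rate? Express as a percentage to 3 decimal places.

3.929%

The 780-period growth factor is 405,000/224,700 = 1.8024.
r/52 = 1.8024^(1/780) − 1 ≈ 0.000755568, so r ≈ 52·0.000755568 = 3.92896%.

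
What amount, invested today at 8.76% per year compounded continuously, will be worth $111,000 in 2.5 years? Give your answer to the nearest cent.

P = A·e^(−rt) = 111,000·e^(−0.219).
e^(−0.219) ≈ 0.803321718154, so P ≈ 89,168.7107.

$89,168.71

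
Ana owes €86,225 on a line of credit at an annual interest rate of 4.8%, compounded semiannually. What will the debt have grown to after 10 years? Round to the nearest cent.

Periodic rate = 4.8%/2 = 0.024; periods = 2·10 = 20.
A = 86,225·(1 + 0.024)^20 ≈ 86,225·1.60693804426 ≈ 138,558.2329.

€138,558.23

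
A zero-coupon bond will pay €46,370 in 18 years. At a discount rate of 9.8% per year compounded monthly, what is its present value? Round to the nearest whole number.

Periodic rate = 9.8%/12 = 0.00816667; 216 periods.
P = 46,370/(1 + 0.098/12)^216 ≈ 46,370/5.7940757764 ≈ 8,003.0020.

€8,003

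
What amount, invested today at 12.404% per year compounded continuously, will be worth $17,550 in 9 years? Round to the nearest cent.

$5,747.09

P = A·e^(−rt) = 17,550·e^(−1.11636).
e^(−1.11636) ≈ 0.32746961724, so P ≈ 5,747.0918.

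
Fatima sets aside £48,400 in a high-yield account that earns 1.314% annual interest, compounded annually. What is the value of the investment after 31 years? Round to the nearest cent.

£72,543.53

Annual rate = 1.314% = 0.01314; years = 31.
A = 48,400·(1 + 0.01314)^31 ≈ 48,400·1.4988332787 ≈ 72,543.5307.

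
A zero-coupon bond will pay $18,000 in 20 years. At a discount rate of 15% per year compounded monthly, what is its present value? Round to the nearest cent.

Periodic rate = 15%/12 = 0.0125; 240 periods.
P = 18,000/(1 + 0.0125)^240 ≈ 18,000/19.715493518 ≈ 912.9875.

$912.99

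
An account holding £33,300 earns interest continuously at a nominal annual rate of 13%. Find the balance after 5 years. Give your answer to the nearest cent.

£63,787.51

A = P·e^(rt) = 33,300·e^(0.13·5) = 33,300·e^0.65.
e^0.65 ≈ 1.915540829, so A ≈ 63,787.5096.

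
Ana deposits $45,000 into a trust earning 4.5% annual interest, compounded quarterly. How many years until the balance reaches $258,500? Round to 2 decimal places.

39.07 years

We need (1 + 0.01125)^(4t) = 5.7444, so 4t = ln 5.7444 / ln 1.01125 ≈ 156.2710.
t ≈ 156.2710/4 = 39.0677 years.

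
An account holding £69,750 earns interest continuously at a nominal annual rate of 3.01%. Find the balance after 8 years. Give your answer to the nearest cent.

£88,740.59

A = P·e^(rt) = 69,750·e^(0.0301·8) = 69,750·e^0.2408.
e^0.2408 ≈ 1.2722665565, so A ≈ 88,740.5923.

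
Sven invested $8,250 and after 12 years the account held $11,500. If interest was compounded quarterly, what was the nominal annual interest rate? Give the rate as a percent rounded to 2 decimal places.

(1 + r/4)^48 = 11,500/8,250 = 1.39394.
1 + r/4 = 1.39394^(1/48) ≈ 1.006943, so r/4 ≈ 0.00694345.
r ≈ 4·0.00694345 = 2.77738%.

2.78%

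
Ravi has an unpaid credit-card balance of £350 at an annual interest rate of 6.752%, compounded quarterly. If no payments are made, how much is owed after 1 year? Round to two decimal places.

£374.24

Growth factor = (1 + 0.01688)^4 ≈ 1.06924893.
A ≈ 350 × 1.06924893 ≈ 374.2371.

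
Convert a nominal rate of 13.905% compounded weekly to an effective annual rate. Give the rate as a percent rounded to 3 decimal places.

EAR = (1 + 13.905%/52)^52 − 1 = (1 + 0.00267404)^52 − 1.
(1 + 0.00267404)^52 ≈ 1.148968, so EAR ≈ 14.89683%.

14.897%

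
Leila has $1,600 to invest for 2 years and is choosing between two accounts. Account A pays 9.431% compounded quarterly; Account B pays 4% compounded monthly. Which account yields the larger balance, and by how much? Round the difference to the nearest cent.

Account A growth factor: (1 + 0.0235775)^8 ≈ 1.204941178; balance ≈ 1,927.9059.
Account B growth factor: (1 + 0.04/12)^24 ≈ 1.083142959; balance ≈ 1,733.0287.
Account A is larger by 194.8771.

Account A, by $194.88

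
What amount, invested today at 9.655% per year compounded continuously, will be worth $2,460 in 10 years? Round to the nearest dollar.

P = A·e^(−rt) = 2,460·e^(−0.9655).
e^(−0.9655) ≈ 0.3807927558, so P ≈ 936.7502.

$937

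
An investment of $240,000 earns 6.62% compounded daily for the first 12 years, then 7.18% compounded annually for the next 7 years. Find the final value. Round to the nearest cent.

$862,938.34

After 12 years at 6.62%: 240,000 × 2.21295332286 ≈ 531,108.7975.
Then 7 years at 7.18%: 531,108.7975 × 1.62478637654 ≈ 862,938.3386.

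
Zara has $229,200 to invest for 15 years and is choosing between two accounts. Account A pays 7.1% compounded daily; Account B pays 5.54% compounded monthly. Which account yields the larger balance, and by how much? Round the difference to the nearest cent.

Account A growth factor: (1 + 0.071/365)^5475 ≈ 2.90053856332; balance ≈ 664,803.4387.
Account B growth factor: (1 + 0.0554/12)^180 ≈ 2.29122740456; balance ≈ 525,149.3211.
Account A is larger by 139,654.1176.

Account A, by $139,654.12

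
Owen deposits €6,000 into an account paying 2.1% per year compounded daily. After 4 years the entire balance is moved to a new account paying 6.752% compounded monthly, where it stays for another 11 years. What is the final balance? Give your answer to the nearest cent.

Phase 1: 6,000·(1 + 0.021/365)^1460 ≈ 6,525.7576.
Phase 2: 6,525.7576·(1 + 0.06752/12)^132 ≈ 13,686.3001.

€13,686.30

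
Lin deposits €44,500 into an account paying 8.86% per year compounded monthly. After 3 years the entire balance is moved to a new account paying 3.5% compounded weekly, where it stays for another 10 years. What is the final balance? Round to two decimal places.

Phase 1: 44,500·(1 + 0.0886/12)^36 ≈ 57,992.4452.
Phase 2: 57,992.4452·(1 + 0.035/52)^520 ≈ 82,285.5086.

€82,285.51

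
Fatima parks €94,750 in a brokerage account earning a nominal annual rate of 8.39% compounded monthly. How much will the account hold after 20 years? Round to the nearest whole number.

€504,417

Periodic rate = 8.39%/12 = 0.00699167; periods = 12·20 = 240.
A = 94,750·(1 + 0.0839/12)^240 ≈ 94,750·5.32366082234 ≈ 504,416.8629.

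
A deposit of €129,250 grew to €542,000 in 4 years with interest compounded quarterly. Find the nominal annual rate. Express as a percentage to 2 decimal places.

(1 + r/4)^16 = 542,000/129,250 = 4.19342.
1 + r/4 = 4.19342^(1/16) ≈ 1.093731, so r/4 ≈ 0.0937311.
r ≈ 4·0.0937311 = 37.49242%.

37.49%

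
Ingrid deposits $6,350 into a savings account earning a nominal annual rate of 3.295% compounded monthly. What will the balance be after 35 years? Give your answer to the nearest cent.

Growth factor = (1 + 0.03295/12)^420 ≈ 3.1634701577.
A ≈ 6,350 × 3.1634701577 ≈ 20,088.0355.

$20,088.04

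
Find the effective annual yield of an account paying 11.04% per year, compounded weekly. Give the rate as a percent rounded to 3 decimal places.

11.659%

One year is 52 periods at 0.00212308 each: (1 + 0.00212308)^52 ≈ 1.116594.
EAR = 1.116594 − 1 ≈ 11.65940%.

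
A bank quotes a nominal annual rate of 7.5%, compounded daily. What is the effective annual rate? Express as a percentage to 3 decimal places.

One year is 365 periods at 0.000205479 each: (1 + 0.000205479)^365 ≈ 1.077876.
EAR = 1.077876 − 1 ≈ 7.78758%.

7.788%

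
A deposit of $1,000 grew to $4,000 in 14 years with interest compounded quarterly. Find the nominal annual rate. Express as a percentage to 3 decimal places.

10.026%

(1 + r/4)^56 = 4,000/1,000 = 4.
1 + r/4 = 4^(1/56) ≈ 1.025064, so r/4 ≈ 0.0250642.
r ≈ 4·0.0250642 = 10.02568%.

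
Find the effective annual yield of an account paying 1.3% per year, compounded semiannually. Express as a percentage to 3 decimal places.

1.304%

One year is 2 periods at 0.0065 each: (1 + 0.0065)^2 ≈ 1.013042.
EAR = 1.013042 − 1 ≈ 1.30422%.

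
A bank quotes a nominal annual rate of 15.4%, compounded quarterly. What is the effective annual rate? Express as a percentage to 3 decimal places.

16.312%

One year is 4 periods at 0.0385 each: (1 + 0.0385)^4 ≈ 1.163124.
EAR = 1.163124 − 1 ≈ 16.31240%.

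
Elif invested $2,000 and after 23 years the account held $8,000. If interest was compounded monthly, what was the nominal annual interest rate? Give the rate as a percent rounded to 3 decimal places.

(1 + r/12)^276 = 8,000/2,000 = 4.
1 + r/12 = 4^(1/276) ≈ 1.005035, so r/12 ≈ 0.00503544.
r ≈ 12·0.00503544 = 6.04253%.

6.043%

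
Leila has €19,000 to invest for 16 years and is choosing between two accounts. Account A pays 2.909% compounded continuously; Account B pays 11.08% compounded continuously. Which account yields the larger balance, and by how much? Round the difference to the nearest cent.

Account B, by €81,597.40

Account A growth factor: e^(0.02909·16) = e^0.46544 ≈ 1.5927148293; balance ≈ 30,261.5818.
Account B growth factor: e^(0.1108·16) = e^1.7728 ≈ 5.88731478603; balance ≈ 111,858.9809.
Account B is larger by 81,597.3992.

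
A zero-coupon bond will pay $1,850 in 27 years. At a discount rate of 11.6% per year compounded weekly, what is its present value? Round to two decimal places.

$81.00

Growth factor = (1 + 0.116/52)^1404 ≈ 22.83996385.
P = 1,850/22.83996385 ≈ 80.9984.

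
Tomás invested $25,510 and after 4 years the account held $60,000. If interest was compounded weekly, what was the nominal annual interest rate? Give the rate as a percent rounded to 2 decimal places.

21.43%

(1 + r/52)^208 = 60,000/25,510 = 2.35202.
1 + r/52 = 2.35202^(1/208) ≈ 1.00412, so r/52 ≈ 0.00412036.
r ≈ 52·0.00412036 = 21.42587%.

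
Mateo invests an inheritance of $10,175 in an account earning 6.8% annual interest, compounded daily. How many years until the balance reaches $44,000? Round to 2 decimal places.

We need (1 + 0.000186301)^(365t) = 4.3243, so 365t = ln 4.3243 / ln 1.000186 ≈ 7860.3410.
t ≈ 7860.3410/365 = 21.5352 years.

21.54 years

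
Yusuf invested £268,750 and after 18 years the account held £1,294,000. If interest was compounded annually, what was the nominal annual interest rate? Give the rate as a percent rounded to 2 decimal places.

The 18-period growth factor is 1,294,000/268,750 = 4.81488.
r = 4.81488^(1/18) − 1 ≈ 0.0912429, i.e. 9.12429%.

9.12%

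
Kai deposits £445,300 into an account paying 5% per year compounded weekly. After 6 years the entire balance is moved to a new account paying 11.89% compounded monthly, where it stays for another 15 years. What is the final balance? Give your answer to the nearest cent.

After 6 years at 5%: 445,300 × 1.349664255136 ≈ 601,005.4928.
Then 15 years at 11.89%: 601,005.4928 × 5.898642139126 ≈ 3,545,116.3257.

£3,545,116.33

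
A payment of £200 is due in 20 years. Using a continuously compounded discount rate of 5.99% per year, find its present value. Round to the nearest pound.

£60

P = A·e^(−rt) = 200·e^(−1.198).
e^(−1.198) ≈ 0.301797203, so P ≈ 60.3594.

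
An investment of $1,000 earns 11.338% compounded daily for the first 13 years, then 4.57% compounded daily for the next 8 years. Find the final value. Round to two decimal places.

Phase 1: 1,000·(1 + 0.11338/365)^4745 ≈ 4,365.4057.
Phase 2: 4,365.4057·(1 + 0.0457/365)^2920 ≈ 6,292.0582.

$6,292.06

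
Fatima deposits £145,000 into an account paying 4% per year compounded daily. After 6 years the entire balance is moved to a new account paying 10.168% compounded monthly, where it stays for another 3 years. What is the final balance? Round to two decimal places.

£249,753.77

After 6 years at 4%: 145,000 × 1.27123243386 ≈ 184,328.7029.
Then 3 years at 10.168%: 184,328.7029 × 1.35493692235 ≈ 249,753.7654.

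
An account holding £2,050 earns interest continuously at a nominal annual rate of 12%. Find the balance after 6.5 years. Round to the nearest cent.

£4,472.02

A = P·e^(rt) = 2,050·e^(0.12·6.5) = 2,050·e^0.78.
e^0.78 ≈ 2.181472265, so A ≈ 4,472.0181.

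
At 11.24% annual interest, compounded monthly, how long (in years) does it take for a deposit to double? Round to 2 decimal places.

(1 + 0.00936667)^(12t) = 2.
12t = ln 2 / ln(1 + 0.00936667) ≈ 0.69315/0.00932307 ≈ 74.3475.
t ≈ 6.1956.

6.20 years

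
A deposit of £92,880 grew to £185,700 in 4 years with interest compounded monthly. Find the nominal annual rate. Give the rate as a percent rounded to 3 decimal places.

The 48-period growth factor is 185,700/92,880 = 1.99935.
r/12 = 1.99935^(1/48) − 1 ≈ 0.0145385, so r ≈ 12·0.0145385 = 17.44621%.

17.446%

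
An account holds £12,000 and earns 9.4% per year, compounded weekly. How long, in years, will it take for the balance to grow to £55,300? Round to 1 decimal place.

(1 + 0.00180769)^(52t) = 55,300/12,000 = 4.6083.
52t·ln(1 + 0.00180769) = ln(4.6083); 52t = 1.5279/0.00180606 ≈ 845.9663.
t ≈ 16.2686 years.

16.3 years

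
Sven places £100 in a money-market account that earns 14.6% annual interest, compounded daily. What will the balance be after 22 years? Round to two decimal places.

Periodic rate = 14.6%/365 = 0.0004; periods = 365·22 = 8030.
A = 100·(1 + 0.0004)^8030 ≈ 100·24.81275341 ≈ 2,481.2753.

£2,481.28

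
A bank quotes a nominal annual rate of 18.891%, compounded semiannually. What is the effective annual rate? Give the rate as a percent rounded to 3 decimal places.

One year is 2 periods at 0.094455 each: (1 + 0.094455)^2 ≈ 1.197832.
EAR = 1.197832 − 1 ≈ 19.78317%.

19.783%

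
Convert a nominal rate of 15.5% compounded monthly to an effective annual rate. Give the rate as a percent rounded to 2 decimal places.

EAR = (1 + 15.5%/12)^12 − 1 = (1 + 0.0129167)^12 − 1.
(1 + 0.0129167)^12 ≈ 1.1665, so EAR ≈ 16.64996%.

16.65%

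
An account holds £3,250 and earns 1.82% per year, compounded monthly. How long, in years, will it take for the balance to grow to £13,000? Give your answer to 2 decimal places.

We need (1 + 0.00151667)^(12t) = 4, so 12t = ln 4 / ln 1.001517 ≈ 914.7332.
t ≈ 914.7332/12 = 76.2278 years.

76.23 years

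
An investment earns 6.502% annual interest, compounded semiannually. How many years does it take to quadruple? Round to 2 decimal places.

(1 + 0.03251)^(2t) = 4.
2t = ln 4 / ln(1 + 0.03251) ≈ 1.3863/0.0319927 ≈ 43.3315.
t ≈ 21.6658.

21.67 years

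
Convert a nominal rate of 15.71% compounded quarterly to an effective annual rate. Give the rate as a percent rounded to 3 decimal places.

One year is 4 periods at 0.039275 each: (1 + 0.039275)^4 ≈ 1.1666.
EAR = 1.1666 − 1 ≈ 16.65999%.

16.660%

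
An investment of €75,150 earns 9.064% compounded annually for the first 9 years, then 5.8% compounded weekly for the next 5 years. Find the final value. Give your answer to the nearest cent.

After 9 years at 9.064%: 75,150 × 2.18339743275 ≈ 164,082.3171.
Then 5 years at 5.8%: 164,082.3171 × 1.33621152462 ≈ 219,248.6831.

€219,248.68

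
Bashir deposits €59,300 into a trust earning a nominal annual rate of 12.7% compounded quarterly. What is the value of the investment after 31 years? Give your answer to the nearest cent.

Periodic rate = 12.7%/4 = 0.03175; periods = 4·31 = 124.
A = 59,300·(1 + 0.03175)^124 ≈ 59,300·48.22088937382 ≈ 2,859,498.7399.

€2,859,498.74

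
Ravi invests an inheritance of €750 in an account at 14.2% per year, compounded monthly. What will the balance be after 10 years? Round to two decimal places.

Growth factor = (1 + 0.142/12)^120 ≈ 4.102776872.
A ≈ 750 × 4.102776872 ≈ 3,077.0827.

€3,077.08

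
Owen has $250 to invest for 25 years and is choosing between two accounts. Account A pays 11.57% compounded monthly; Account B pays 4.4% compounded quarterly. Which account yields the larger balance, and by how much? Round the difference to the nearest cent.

Account A, by $3,700.99

Account A growth factor: (1 + 0.1157/12)^300 ≈ 17.79014633; balance ≈ 4,447.5366.
Account B growth factor: (1 + 0.011)^100 ≈ 2.98617709; balance ≈ 746.5443.
Account A is larger by 3,700.9923.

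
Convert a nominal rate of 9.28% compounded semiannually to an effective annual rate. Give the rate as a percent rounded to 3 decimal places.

One year is 2 periods at 0.0464 each: (1 + 0.0464)^2 ≈ 1.094953.
EAR = 1.094953 − 1 ≈ 9.49530%.

9.495%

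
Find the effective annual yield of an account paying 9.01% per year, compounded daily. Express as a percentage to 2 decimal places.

9.43%

One year is 365 periods at 0.000246849 each: (1 + 0.000246849)^365 ≈ 1.094272.
EAR = 1.094272 − 1 ≈ 9.42715%.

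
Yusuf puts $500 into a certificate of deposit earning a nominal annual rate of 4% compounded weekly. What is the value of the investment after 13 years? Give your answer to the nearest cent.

Periodic rate = 4%/52 = 0.000769231; periods = 52·13 = 676.
A = 500·(1 + 0.04/52)^676 ≈ 500·1.68169145 ≈ 840.8457.

$840.85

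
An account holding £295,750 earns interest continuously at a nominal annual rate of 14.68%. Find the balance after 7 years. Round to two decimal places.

£826,429.41

A = P·e^(rt) = 295,750·e^(0.1468·7) = 295,750·e^1.0276.
e^1.0276 ≈ 2.79435133732, so A ≈ 826,429.4080.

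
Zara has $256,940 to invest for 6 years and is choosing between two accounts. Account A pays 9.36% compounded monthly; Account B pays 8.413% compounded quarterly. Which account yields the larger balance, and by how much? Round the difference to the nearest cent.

Account A, by $26,127.77

A: (1 + 0.0078)^72 ≈ 1.74965929959, so 256,940 × 1.74965929959 ≈ 449,557.4604.
B: (1 + 0.0210325)^24 ≈ 1.64797108385, so 256,940 × 1.64797108385 ≈ 423,429.6903.
Difference ≈ 26,127.7702 in favor of A.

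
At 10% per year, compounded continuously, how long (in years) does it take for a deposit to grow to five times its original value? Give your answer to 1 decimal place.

16.1 years

e^(0.1t) = 5, so 0.1t = ln 5 ≈ 1.6094.
t ≈ 1.6094/0.1 ≈ 16.0944.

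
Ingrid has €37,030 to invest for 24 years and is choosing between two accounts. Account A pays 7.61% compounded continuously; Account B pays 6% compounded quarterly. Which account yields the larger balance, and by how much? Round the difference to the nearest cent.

Account A, by €75,381.29

A: e^(0.0761·24) = e^1.8264 ≈ 6.21148501371, so 37,030 × 6.21148501371 ≈ 230,011.2901.
B: (1 + 0.015)^96 ≈ 4.17580351889, so 37,030 × 4.17580351889 ≈ 154,630.0043.
Difference ≈ 75,381.2858 in favor of A.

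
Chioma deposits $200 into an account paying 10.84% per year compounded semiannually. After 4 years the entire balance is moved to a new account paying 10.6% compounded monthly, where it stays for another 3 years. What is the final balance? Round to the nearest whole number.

$419

After 4 years at 10.84%: 200 × 1.52540124 ≈ 305.0802.
Then 3 years at 10.6%: 305.0802 × 1.37245858 ≈ 418.7100.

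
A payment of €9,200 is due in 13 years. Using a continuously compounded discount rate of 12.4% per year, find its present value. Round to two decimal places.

P = A·e^(−rt) = 9,200·e^(−1.612).
e^(−1.612) ≈ 0.1994882384, so P ≈ 1,835.2918.

€1,835.29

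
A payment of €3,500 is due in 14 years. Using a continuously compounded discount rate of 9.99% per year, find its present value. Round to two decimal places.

P = A·e^(−rt) = 3,500·e^(−1.3986).
e^(−1.3986) ≈ 0.2469424415, so P ≈ 864.2985.

€864.30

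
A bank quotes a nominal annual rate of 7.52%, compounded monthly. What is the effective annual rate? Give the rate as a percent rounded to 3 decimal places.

EAR = (1 + 7.52%/12)^12 − 1 = (1 + 0.00626667)^12 − 1.
(1 + 0.00626667)^12 ≈ 1.077847, so EAR ≈ 7.78468%.

7.785%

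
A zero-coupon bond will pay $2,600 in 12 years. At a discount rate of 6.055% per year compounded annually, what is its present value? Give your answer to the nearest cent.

Growth factor = (1 + 0.06055)^12 ≈ 2.024761059.
P = 2,600/2.024761059 ≈ 1,284.1021.

$1,284.10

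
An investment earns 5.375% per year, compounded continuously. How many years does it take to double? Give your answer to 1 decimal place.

12.9 years

e^(0.05375t) = 2, so 0.05375t = ln 2 ≈ 0.69315.
t ≈ 0.69315/0.05375 ≈ 12.8958.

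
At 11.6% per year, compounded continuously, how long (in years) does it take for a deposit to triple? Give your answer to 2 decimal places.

9.47 years

e^(0.116t) = 3, so 0.116t = ln 3 ≈ 1.0986.
t ≈ 1.0986/0.116 ≈ 9.4708.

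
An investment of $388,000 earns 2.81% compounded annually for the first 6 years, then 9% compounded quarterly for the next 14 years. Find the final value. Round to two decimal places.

Phase 1: 388,000·(1 + 0.0281)^6 ≈ 458,188.1791.
Phase 2: 458,188.1791·(1 + 0.0225)^56 ≈ 1,592,904.0429.

$1,592,904.04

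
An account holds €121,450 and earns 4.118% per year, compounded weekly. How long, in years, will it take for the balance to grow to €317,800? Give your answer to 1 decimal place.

We need (1 + 0.000791923)^(52t) = 2.6167, so 52t = ln 2.6167 / ln 1.000792 ≈ 1215.1438.
t ≈ 1215.1438/52 = 23.3682 years.

23.4 years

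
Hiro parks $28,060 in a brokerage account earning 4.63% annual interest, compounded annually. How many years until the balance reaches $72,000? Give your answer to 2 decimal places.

(1 + 0.0463)^t = 72,000/28,060 = 2.5659.
t·ln(1 + 0.0463) = ln(2.5659); t = 0.94232/0.0452601 ≈ 20.8201.

20.82 years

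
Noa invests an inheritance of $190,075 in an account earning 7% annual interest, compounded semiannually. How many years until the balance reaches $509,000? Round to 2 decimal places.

We need (1 + 0.035)^(2t) = 2.6779, so 2t = ln 2.6779 / ln 1.035 ≈ 28.6334.
t ≈ 28.6334/2 = 14.3167 years.

14.32 years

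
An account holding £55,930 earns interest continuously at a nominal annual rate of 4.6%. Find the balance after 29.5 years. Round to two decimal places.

A = P·e^(rt) = 55,930·e^(0.046·29.5) = 55,930·e^1.357.
e^1.357 ≈ 3.88452223724, so A ≈ 217,261.3287.

£217,261.33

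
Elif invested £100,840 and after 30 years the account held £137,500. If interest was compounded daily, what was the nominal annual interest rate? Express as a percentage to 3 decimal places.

1.034%

The 10950-period growth factor is 137,500/100,840 = 1.36355.
r/365 = 1.36355^(1/10950) − 1 ≈ 0.000028319, so r ≈ 365·0.000028319 = 1.03364%.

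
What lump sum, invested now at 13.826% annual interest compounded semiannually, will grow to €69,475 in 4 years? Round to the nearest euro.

€40,699

Periodic rate = 13.826%/2 = 0.06913; 8 periods.
P = 69,475/(1 + 0.06913)^8 ≈ 69,475/1.7070416944 ≈ 40,699.0645.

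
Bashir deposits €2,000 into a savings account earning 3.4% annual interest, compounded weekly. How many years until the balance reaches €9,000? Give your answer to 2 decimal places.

44.25 years

(1 + 0.000653846)^(52t) = 9,000/2,000 = 4.5.
52t·ln(1 + 0.000653846) = ln(4.5); 52t = 1.5041/0.000653632 ≈ 2301.1056.
t ≈ 44.2520 years.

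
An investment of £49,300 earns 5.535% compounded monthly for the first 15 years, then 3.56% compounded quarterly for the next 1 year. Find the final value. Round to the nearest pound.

£116,945

Phase 1: 49,300·(1 + 0.0046125)^180 ≈ 112,873.2135.
Phase 2: 112,873.2135·(1 + 0.0089)^4 ≈ 116,945.4630.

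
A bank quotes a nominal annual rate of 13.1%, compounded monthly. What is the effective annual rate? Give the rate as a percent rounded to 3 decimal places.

13.916%

EAR = (1 + 13.1%/12)^12 − 1 = (1 + 0.0109167)^12 − 1.
(1 + 0.0109167)^12 ≈ 1.139159, so EAR ≈ 13.91588%.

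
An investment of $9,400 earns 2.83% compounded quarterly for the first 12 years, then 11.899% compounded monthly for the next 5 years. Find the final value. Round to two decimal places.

Phase 1: 9,400·(1 + 0.007075)^48 ≈ 13,185.4506.
Phase 2: 13,185.4506·(1 + 0.11899/12)^60 ≈ 23,834.4886.

$23,834.49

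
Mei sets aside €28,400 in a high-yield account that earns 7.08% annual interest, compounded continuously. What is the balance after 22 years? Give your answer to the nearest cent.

A = P·e^(rt) = 28,400·e^(0.0708·22) = 28,400·e^1.5576.
e^1.5576 ≈ 4.7474137686, so A ≈ 134,826.5510.

€134,826.55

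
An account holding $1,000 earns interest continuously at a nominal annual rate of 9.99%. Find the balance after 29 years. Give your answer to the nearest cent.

$18,121.52

A = P·e^(rt) = 1,000·e^(0.0999·29) = 1,000·e^2.8971.
e^2.8971 ≈ 18.121516696, so A ≈ 18,121.5167.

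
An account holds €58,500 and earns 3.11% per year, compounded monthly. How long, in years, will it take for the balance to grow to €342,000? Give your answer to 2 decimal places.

56.85 years

(1 + 0.00259167)^(12t) = 342,000/58,500 = 5.8462.
12t·ln(1 + 0.00259167) = ln(5.8462); 12t = 1.7658/0.00258831 ≈ 682.2140.
t ≈ 56.8512 years.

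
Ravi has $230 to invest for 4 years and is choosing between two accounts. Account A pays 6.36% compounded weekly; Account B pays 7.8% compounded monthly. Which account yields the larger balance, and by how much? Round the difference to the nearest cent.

Account B, by $17.32

Account A growth factor: (1 + 0.0636/52)^208 ≈ 1.28948711; balance ≈ 296.5820.
Account B growth factor: (1 + 0.0065)^48 ≈ 1.36477608; balance ≈ 313.8985.
Account B is larger by 17.3165.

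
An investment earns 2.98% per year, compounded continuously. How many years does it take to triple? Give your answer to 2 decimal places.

36.87 years

e^(0.0298t) = 3, so 0.0298t = ln 3 ≈ 1.0986.
t ≈ 1.0986/0.0298 ≈ 36.8662.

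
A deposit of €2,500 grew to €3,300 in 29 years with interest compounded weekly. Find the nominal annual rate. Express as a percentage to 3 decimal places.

0.957%

The 1508-period growth factor is 3,300/2,500 = 1.32.
r/52 = 1.32^(1/1508) − 1 ≈ 0.000184123, so r ≈ 52·0.000184123 = 0.95744%.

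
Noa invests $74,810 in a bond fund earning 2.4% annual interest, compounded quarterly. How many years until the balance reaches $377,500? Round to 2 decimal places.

67.64 years

We need (1 + 0.006)^(4t) = 5.0461, so 4t = ln 5.0461 / ln 1.006 ≈ 270.5783.
t ≈ 270.5783/4 = 67.6446 years.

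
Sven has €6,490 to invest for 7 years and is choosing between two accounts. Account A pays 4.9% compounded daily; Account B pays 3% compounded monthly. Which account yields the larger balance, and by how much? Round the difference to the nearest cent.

Account A, by €1,140.82

A: (1 + 0.049/365)^2555 ≈ 1.409136322, so 6,490 × 1.409136322 ≈ 9,145.2947.
B: (1 + 0.0025)^84 ≈ 1.233354801, so 6,490 × 1.233354801 ≈ 8,004.4727.
Difference ≈ 1,140.8221 in favor of A.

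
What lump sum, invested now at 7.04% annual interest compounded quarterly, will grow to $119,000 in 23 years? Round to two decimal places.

$23,903.08

Periodic rate = 7.04%/4 = 0.0176; 92 periods.
P = 119,000/(1 + 0.0176)^92 ≈ 119,000/4.97843732455 ≈ 23,903.0829.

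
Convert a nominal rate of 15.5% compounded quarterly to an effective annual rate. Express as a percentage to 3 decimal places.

EAR = (1 + 15.5%/4)^4 − 1 = (1 + 0.03875)^4 − 1.
(1 + 0.03875)^4 ≈ 1.164244, so EAR ≈ 16.42444%.

16.424%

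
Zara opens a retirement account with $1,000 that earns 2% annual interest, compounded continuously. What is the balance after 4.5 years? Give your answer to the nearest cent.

A = P·e^(rt) = 1,000·e^(0.02·4.5) = 1,000·e^0.09.
e^0.09 ≈ 1.094174284, so A ≈ 1,094.1743.

$1,094.17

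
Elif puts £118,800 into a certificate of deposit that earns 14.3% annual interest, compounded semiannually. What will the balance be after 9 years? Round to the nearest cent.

£411,789.81

Periodic rate = 14.3%/2 = 0.0715; periods = 2·9 = 18.
A = 118,800·(1 + 0.0715)^18 ≈ 118,800·3.46624420727 ≈ 411,789.8118.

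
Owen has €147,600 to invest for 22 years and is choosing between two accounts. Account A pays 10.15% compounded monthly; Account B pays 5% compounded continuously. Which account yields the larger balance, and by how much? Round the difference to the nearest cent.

Account A growth factor: (1 + 0.1015/12)^264 ≈ 9.240621889289; balance ≈ 1,363,915.7909.
Account B growth factor: e^(0.05·22) = e^1.1 ≈ 3.00416602395; balance ≈ 443,414.9051.
Account A is larger by 920,500.8857.

Account A, by €920,500.89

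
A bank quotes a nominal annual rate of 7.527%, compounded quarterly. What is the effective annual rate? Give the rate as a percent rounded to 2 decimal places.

One year is 4 periods at 0.0188175 each: (1 + 0.0188175)^4 ≈ 1.077421.
EAR = 1.077421 − 1 ≈ 7.74214%.

7.74%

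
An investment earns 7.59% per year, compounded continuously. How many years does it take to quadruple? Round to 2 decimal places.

18.26 years

e^(0.0759t) = 4, so 0.0759t = ln 4 ≈ 1.3863.
t ≈ 1.3863/0.0759 ≈ 18.2647.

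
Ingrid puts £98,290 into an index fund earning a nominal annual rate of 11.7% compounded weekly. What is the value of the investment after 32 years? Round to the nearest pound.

£4,136,960

Growth factor = (1 + 0.00225)^1664 ≈ 42.08933180867.
A ≈ 98,290 × 42.08933180867 ≈ 4,136,960.4235.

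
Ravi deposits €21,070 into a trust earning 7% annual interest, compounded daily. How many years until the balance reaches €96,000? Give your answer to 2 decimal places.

We need (1 + 0.000191781)^(365t) = 4.5562, so 365t = ln 4.5562 / ln 1.000192 ≈ 7908.2119.
t ≈ 7908.2119/365 = 21.6663 years.

21.67 years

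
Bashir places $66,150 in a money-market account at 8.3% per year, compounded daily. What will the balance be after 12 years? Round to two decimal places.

$179,076.24

Periodic rate = 8.3%/365 = 0.000227397; periods = 365·12 = 4380.
A = 66,150·(1 + 0.083/365)^4380 ≈ 66,150·2.70712388246 ≈ 179,076.2448.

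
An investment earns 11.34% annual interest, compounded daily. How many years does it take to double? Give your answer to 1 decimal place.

6.1 years

(1 + 0.000310685)^(365t) = 2.
365t = ln 2 / ln(1 + 0.000310685) ≈ 0.69315/0.000310637 ≈ 2231.3758.
t ≈ 6.1134.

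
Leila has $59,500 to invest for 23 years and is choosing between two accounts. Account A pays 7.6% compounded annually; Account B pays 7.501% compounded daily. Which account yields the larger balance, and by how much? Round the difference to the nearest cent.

Account A growth factor: (1 + 0.076)^23 ≈ 5.39116024199; balance ≈ 320,774.0344.
Account B growth factor: (1 + 0.07501/365)^8395 ≈ 5.61281710355; balance ≈ 333,962.6177.
Account B is larger by 13,188.5833.

Account B, by $13,188.58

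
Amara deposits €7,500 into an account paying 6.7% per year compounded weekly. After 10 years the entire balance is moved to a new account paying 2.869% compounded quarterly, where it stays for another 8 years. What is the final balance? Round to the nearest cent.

Phase 1: 7,500·(1 + 0.067/52)^520 ≈ 14,650.4603.
Phase 2: 14,650.4603·(1 + 0.0071725)^32 ≈ 18,415.1290.

€18,415.13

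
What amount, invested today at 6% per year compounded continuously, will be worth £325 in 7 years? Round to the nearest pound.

P = A·e^(−rt) = 325·e^(−0.42).
e^(−0.42) ≈ 0.65704682, so P ≈ 213.5402.

£214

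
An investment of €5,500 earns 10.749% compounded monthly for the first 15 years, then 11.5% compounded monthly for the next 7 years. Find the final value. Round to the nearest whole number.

€61,013

After 15 years at 10.749%: 5,500 × 4.9787134937 ≈ 27,382.9242.
Then 7 years at 11.5%: 27,382.9242 × 2.2281400438 ≈ 61,012.9900.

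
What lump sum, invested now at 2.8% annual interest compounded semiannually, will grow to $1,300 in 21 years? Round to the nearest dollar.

Growth factor = (1 + 0.014)^42 ≈ 1.793057059.
P = 1,300/1.793057059 ≈ 725.0188.

$725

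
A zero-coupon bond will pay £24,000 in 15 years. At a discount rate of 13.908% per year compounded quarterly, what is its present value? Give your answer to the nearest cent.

Periodic rate = 13.908%/4 = 0.03477; 60 periods.
P = 24,000/(1 + 0.03477)^60 ≈ 24,000/7.7737353431 ≈ 3,087.3189.

£3,087.32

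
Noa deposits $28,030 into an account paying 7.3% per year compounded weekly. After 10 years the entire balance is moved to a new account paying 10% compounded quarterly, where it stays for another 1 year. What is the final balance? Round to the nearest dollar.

$64,170

Phase 1: 28,030·(1 + 0.073/52)^520 ≈ 58,134.7412.
Phase 2: 58,134.7412·(1 + 0.025)^4 ≈ 64,169.8767.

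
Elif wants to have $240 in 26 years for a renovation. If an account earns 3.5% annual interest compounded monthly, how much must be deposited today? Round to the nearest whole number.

Periodic rate = 3.5%/12 = 0.00291667; 312 periods.
P = 240/(1 + 0.035/12)^312 ≈ 240/2.48103421 ≈ 96.7339.

$97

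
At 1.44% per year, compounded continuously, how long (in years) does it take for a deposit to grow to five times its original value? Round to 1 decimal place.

e^(0.0144t) = 5, so 0.0144t = ln 5 ≈ 1.6094.
t ≈ 1.6094/0.0144 ≈ 111.7665.

111.8 years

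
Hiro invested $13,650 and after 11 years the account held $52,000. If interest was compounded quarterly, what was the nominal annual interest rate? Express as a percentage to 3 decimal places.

12.346%

The 44-period growth factor is 52,000/13,650 = 3.80952.
r/4 = 3.80952^(1/44) − 1 ≈ 0.0308646, so r ≈ 4·0.0308646 = 12.34582%.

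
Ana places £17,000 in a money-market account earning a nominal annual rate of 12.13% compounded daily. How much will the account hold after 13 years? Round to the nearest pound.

Growth factor = (1 + 0.1213/365)^4745 ≈ 4.8386610187.
A ≈ 17,000 × 4.8386610187 ≈ 82,257.2373.

£82,257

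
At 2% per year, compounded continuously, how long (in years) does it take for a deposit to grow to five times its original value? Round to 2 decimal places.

e^(0.02t) = 5, so 0.02t = ln 5 ≈ 1.6094.
t ≈ 1.6094/0.02 ≈ 80.4719.

80.47 years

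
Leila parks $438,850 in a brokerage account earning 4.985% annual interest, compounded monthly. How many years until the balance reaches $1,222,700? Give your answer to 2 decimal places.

(1 + 0.00415417)^(12t) = 1,222,700/438,850 = 2.7861.
12t·ln(1 + 0.00415417) = ln(2.7861); 12t = 1.0247/0.00414556 ≈ 247.1701.
t ≈ 20.5975 years.

20.60 years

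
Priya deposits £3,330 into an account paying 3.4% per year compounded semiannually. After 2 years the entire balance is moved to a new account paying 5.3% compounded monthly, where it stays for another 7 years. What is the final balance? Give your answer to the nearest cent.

£5,158.18

After 2 years at 3.4%: 3,330 × 1.069753736 ≈ 3,562.2799.
Then 7 years at 5.3%: 3,562.2799 × 1.447999738 ≈ 5,158.1804.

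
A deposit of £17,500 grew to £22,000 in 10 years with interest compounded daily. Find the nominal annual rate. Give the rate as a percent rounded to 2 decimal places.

2.29%

The 3650-period growth factor is 22,000/17,500 = 1.25714.
r/365 = 1.25714^(1/3650) − 1 ≈ 0.0000626983, so r ≈ 365·0.0000626983 = 2.28849%.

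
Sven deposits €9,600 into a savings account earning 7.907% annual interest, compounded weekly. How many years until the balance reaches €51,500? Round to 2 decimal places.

21.26 years

(1 + 0.00152058)^(52t) = 51,500/9,600 = 5.3646.
52t·ln(1 + 0.00152058) = ln(5.3646); 52t = 1.6798/0.00151942 ≈ 1105.5643.
t ≈ 21.2609 years.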